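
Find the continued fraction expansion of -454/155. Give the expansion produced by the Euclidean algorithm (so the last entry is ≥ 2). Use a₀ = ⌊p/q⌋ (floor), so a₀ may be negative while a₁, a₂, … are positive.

[-3; 14, 11]

-454 = -3×155 + 11
155 = 14×11 + 1
11 = 11×1 + 0  (stop)
So -454/155 = [-3; 14, 11].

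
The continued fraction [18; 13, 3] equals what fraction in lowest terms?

Fold from the inside: start with 3/1.
  13 + 1/3 = 40/3
  18 + 3/40 = 723/40

723/40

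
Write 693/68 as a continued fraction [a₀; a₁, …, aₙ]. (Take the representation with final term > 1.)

693 = 10*68 + 13
68 = 5*13 + 3
13 = 4*3 + 1
3 = 3*1 + 0  (stop)
So 693/68 = [10; 5, 4, 3].

[10; 5, 4, 3]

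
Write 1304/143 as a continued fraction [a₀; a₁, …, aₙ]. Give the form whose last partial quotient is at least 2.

1304 = 9×143 + 17
143 = 8×17 + 7
17 = 2×7 + 3
7 = 2×3 + 1
3 = 3×1 + 0  (stop)
So 1304/143 = [9; 8, 2, 2, 3].

[9; 8, 2, 2, 3]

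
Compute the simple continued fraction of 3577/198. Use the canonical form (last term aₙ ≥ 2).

3577 = 18×198 + 13
198 = 15×13 + 3
13 = 4×3 + 1
3 = 3×1 + 0  (stop)
So 3577/198 = [18; 15, 4, 3].

[18; 15, 4, 3]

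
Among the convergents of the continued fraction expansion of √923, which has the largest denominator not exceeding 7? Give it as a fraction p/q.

152/5

√923 = [30; 2, 1, 1, 1, 2, 60, …] (period length 6).
Convergents:
  p_0/q_0 = 30/1
  p_1/q_1 = 61/2
  p_2/q_2 = 91/3
  p_3/q_3 = 152/5
  p_4/q_4 = 243/8
q_3 = 5 ≤ 7 < 8 = q_4, so the answer is 152/5.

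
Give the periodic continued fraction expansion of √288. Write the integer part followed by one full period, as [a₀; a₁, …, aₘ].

[16; 1, 32]

a₀ = ⌊√288⌋ = 16.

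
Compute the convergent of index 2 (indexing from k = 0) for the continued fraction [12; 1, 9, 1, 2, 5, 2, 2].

Using pₖ = aₖpₖ₋₁ + pₖ₋₂, qₖ = aₖqₖ₋₁ + qₖ₋₂ (with p₋₁=1, p₋₂=0, q₋₁=0, q₋₂=1):
  k=0: a=12, p=12, q=1
  k=1: a=1, p=13, q=1
  k=2: a=9, p=129, q=10

129/10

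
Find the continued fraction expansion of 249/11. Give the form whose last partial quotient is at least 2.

[22; 1, 1, 1, 3]

249 = 22*11 + 7
11 = 1*7 + 4
7 = 1*4 + 3
4 = 1*3 + 1
3 = 3*1 + 0  (stop)
So 249/11 = [22; 1, 1, 1, 3].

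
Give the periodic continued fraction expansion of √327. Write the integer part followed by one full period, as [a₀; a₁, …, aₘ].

a₀ = ⌊√327⌋ = 18.
With m₀=0, d₀=1 and mₖ₊₁ = dₖaₖ − mₖ, dₖ₊₁ = (n − mₖ₊₁²)/dₖ, aₖ₊₁ = ⌊(a₀+mₖ₊₁)/dₖ₊₁⌋:
  k=1: m=18, d=3, a=12
  k=2: m=18, d=1, a=36
d=1 and a=2a₀=36 at k=2, so the next step gives (m, d) = (18, 3) again — its k=1 value — and the period has length 2.

[18; 12, 36]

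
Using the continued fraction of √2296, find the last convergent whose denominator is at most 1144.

√2296 = [47; 1, 10, 1, 94, …] (period length 4).
Convergents:
  p_0/q_0 = 47/1
  p_1/q_1 = 48/1
  p_2/q_2 = 527/11
  p_3/q_3 = 575/12
  p_4/q_4 = 54577/1139
  p_5/q_5 = 55152/1151
q_4 = 1139 ≤ 1144 < 1151 = q_5, so the answer is 54577/1139.

54577/1139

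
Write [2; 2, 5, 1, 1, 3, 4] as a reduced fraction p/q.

895/364

Fold from the inside: start with 4/1.
  3 + 1/4 = 13/4
  1 + 4/13 = 17/13
  1 + 13/17 = 30/17
  5 + 17/30 = 167/30
  2 + 30/167 = 364/167
  2 + 167/364 = 895/364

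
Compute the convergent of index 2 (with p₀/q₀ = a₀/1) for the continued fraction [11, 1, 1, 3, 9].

23/2

Using pₖ = aₖpₖ₋₁ + pₖ₋₂, qₖ = aₖqₖ₋₁ + qₖ₋₂ (with p₋₁=1, p₋₂=0, q₋₁=0, q₋₂=1):
  k=0: a=11, p=11, q=1
  k=1: a=1, p=12, q=1
  k=2: a=1, p=23, q=2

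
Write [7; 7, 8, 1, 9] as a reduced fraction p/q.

Using pₖ = aₖpₖ₋₁ + pₖ₋₂ and qₖ = aₖqₖ₋₁ + qₖ₋₂:
  k=0: a=7, p=7, q=1
  k=1: a=7, p=50, q=7
  k=2: a=8, p=407, q=57
  k=3: a=1, p=457, q=64
  k=4: a=9, p=4520, q=633

4520/633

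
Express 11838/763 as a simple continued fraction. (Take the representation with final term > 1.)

[15; 1, 1, 16, 11, 2]

11838 = 15·763 + 393
763 = 1·393 + 370
393 = 1·370 + 23
370 = 16·23 + 2
23 = 11·2 + 1
2 = 2·1 + 0  (stop)
So 11838/763 = [15; 1, 1, 16, 11, 2].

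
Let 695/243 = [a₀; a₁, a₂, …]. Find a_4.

1

695 = 2·243 + 209   →  a_0 = 2
243 = 1·209 + 34   →  a_1 = 1
209 = 6·34 + 5   →  a_2 = 6
34 = 6·5 + 4   →  a_3 = 6
5 = 1·4 + 1   →  a_4 = 1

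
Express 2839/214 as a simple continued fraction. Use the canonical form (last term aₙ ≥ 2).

[13; 3, 1, 3, 14]

2839 = 13×214 + 57
214 = 3×57 + 43
57 = 1×43 + 14
43 = 3×14 + 1
14 = 14×1 + 0  (stop)
So 2839/214 = [13; 3, 1, 3, 14].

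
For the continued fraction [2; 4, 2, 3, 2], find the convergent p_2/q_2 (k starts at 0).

Using pₖ = aₖpₖ₋₁ + pₖ₋₂, qₖ = aₖqₖ₋₁ + qₖ₋₂ (with p₋₁=1, p₋₂=0, q₋₁=0, q₋₂=1):
  k=0: a=2, p=2, q=1
  k=1: a=4, p=9, q=4
  k=2: a=2, p=20, q=9

20/9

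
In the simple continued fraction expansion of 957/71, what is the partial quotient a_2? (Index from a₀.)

11

957 = 13·71 + 34   →  a_0 = 13
71 = 2·34 + 3   →  a_1 = 2
34 = 11·3 + 1   →  a_2 = 11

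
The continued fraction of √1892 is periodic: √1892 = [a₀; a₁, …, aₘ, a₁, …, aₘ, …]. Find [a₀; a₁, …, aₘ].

a₀ = ⌊√1892⌋ = 43.

[43; 2, 86]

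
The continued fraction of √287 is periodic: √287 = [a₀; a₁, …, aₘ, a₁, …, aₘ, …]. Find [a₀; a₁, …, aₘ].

a₀ = ⌊√287⌋ = 16.
With m₀=0, d₀=1 and mₖ₊₁ = dₖaₖ − mₖ, dₖ₊₁ = (n − mₖ₊₁²)/dₖ, aₖ₊₁ = ⌊(a₀+mₖ₊₁)/dₖ₊₁⌋:
  k=1: m=16, d=31, a=1
  k=2: m=15, d=2, a=15
  k=3: m=15, d=31, a=1
  k=4: m=16, d=1, a=32
d=1 and a=2a₀=32 at k=4, so the next step gives (m, d) = (16, 31) again — its k=1 value — and the period has length 4.

[16; 1, 15, 1, 32]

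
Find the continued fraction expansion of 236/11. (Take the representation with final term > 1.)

236 = 21*11 + 5
11 = 2*5 + 1
5 = 5*1 + 0  (stop)
So 236/11 = [21; 2, 5].

[21; 2, 5]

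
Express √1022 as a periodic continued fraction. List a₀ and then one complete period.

a₀ = ⌊√1022⌋ = 31.
With m₀=0, d₀=1 and mₖ₊₁ = dₖaₖ − mₖ, dₖ₊₁ = (n − mₖ₊₁²)/dₖ, aₖ₊₁ = ⌊(a₀+mₖ₊₁)/dₖ₊₁⌋:
  k=1: m=31, d=61, a=1
  k=2: m=30, d=2, a=30
  k=3: m=30, d=61, a=1
  k=4: m=31, d=1, a=62
d=1 and a=2a₀=62 at k=4, so the next step gives (m, d) = (31, 61) again — its k=1 value — and the period has length 4.

[31; 1, 30, 1, 62]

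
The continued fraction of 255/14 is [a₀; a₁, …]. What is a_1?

4

255 = 18·14 + 3   →  a_0 = 18
14 = 4·3 + 2   →  a_1 = 4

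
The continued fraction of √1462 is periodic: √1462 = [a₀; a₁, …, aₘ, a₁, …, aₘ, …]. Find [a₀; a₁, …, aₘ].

[38; 4, 4, 4, 76]

a₀ = ⌊√1462⌋ = 38.
With m₀=0, d₀=1 and mₖ₊₁ = dₖaₖ − mₖ, dₖ₊₁ = (n − mₖ₊₁²)/dₖ, aₖ₊₁ = ⌊(a₀+mₖ₊₁)/dₖ₊₁⌋:
  k=1: m=38, d=18, a=4
  k=2: m=34, d=17, a=4
  k=3: m=34, d=18, a=4
  k=4: m=38, d=1, a=76
d=1 and a=2a₀=76 at k=4, so the next step gives (m, d) = (38, 18) again — its k=1 value — and the period has length 4.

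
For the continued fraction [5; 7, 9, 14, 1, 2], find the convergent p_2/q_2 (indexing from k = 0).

Using pₖ = aₖpₖ₋₁ + pₖ₋₂, qₖ = aₖqₖ₋₁ + qₖ₋₂ (with p₋₁=1, p₋₂=0, q₋₁=0, q₋₂=1):
  k=0: a=5, p=5, q=1
  k=1: a=7, p=36, q=7
  k=2: a=9, p=329, q=64

329/64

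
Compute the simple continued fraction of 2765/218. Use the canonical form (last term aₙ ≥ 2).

2765 = 12·218 + 149
218 = 1·149 + 69
149 = 2·69 + 11
69 = 6·11 + 3
11 = 3·3 + 2
3 = 1·2 + 1
2 = 2·1 + 0  (stop)
So 2765/218 = [12; 1, 2, 6, 3, 1, 2].

[12; 1, 2, 6, 3, 1, 2]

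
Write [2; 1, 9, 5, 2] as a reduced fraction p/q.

325/112

Using pₖ = aₖpₖ₋₁ + pₖ₋₂ and qₖ = aₖqₖ₋₁ + qₖ₋₂:
  k=0: a=2, p=2, q=1
  k=1: a=1, p=3, q=1
  k=2: a=9, p=29, q=10
  k=3: a=5, p=148, q=51
  k=4: a=2, p=325, q=112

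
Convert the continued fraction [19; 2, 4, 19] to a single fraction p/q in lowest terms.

3364/173

Using pₖ = aₖpₖ₋₁ + pₖ₋₂ and qₖ = aₖqₖ₋₁ + qₖ₋₂:
  k=0: a=19, p=19, q=1
  k=1: a=2, p=39, q=2
  k=2: a=4, p=175, q=9
  k=3: a=19, p=3364, q=173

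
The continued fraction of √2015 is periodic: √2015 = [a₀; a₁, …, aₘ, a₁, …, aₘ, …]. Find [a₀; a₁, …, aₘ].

[44; 1, 7, 1, 88]

a₀ = ⌊√2015⌋ = 44.
With m₀=0, d₀=1 and mₖ₊₁ = dₖaₖ − mₖ, dₖ₊₁ = (n − mₖ₊₁²)/dₖ, aₖ₊₁ = ⌊(a₀+mₖ₊₁)/dₖ₊₁⌋:
  k=1: m=44, d=79, a=1
  k=2: m=35, d=10, a=7
  k=3: m=35, d=79, a=1
  k=4: m=44, d=1, a=88
d=1 and a=2a₀=88 at k=4, so the next step gives (m, d) = (44, 79) again — its k=1 value — and the period has length 4.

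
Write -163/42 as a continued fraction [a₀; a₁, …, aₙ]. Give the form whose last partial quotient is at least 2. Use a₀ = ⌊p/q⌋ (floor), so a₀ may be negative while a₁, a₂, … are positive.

[-4; 8, 2, 2]

-163 = -4*42 + 5
42 = 8*5 + 2
5 = 2*2 + 1
2 = 2*1 + 0  (stop)
So -163/42 = [-4; 8, 2, 2].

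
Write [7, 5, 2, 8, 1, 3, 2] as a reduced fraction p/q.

6565/914

Fold from the inside: start with 2/1.
  3 + 1/2 = 7/2
  1 + 2/7 = 9/7
  8 + 7/9 = 79/9
  2 + 9/79 = 167/79
  5 + 79/167 = 914/167
  7 + 167/914 = 6565/914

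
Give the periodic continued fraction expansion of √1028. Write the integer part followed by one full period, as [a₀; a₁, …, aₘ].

[32; 16, 64]

a₀ = ⌊√1028⌋ = 32.
With m₀=0, d₀=1 and mₖ₊₁ = dₖaₖ − mₖ, dₖ₊₁ = (n − mₖ₊₁²)/dₖ, aₖ₊₁ = ⌊(a₀+mₖ₊₁)/dₖ₊₁⌋:
  k=1: m=32, d=4, a=16
  k=2: m=32, d=1, a=64
d=1 and a=2a₀=64 at k=2, so the next step gives (m, d) = (32, 4) again — its k=1 value — and the period has length 2.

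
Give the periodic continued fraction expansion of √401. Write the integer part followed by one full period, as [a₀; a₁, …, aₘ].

a₀ = ⌊√401⌋ = 20.
With m₀=0, d₀=1 and mₖ₊₁ = dₖaₖ − mₖ, dₖ₊₁ = (n − mₖ₊₁²)/dₖ, aₖ₊₁ = ⌊(a₀+mₖ₊₁)/dₖ₊₁⌋:
  k=1: m=20, d=1, a=40
d=1 and a=2a₀=40 at k=1, so the next step gives (m, d) = (20, 1) again — its k=1 value — and the period has length 1.

[20; 40]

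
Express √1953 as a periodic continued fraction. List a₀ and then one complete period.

a₀ = ⌊√1953⌋ = 44.
With m₀=0, d₀=1 and mₖ₊₁ = dₖaₖ − mₖ, dₖ₊₁ = (n − mₖ₊₁²)/dₖ, aₖ₊₁ = ⌊(a₀+mₖ₊₁)/dₖ₊₁⌋:
  k=1: m=44, d=17, a=5
  k=2: m=41, d=16, a=5
  k=3: m=39, d=27, a=3
  k=4: m=42, d=7, a=12
  k=5: m=42, d=27, a=3
  k=6: m=39, d=16, a=5
  k=7: m=41, d=17, a=5
  k=8: m=44, d=1, a=88
d=1 and a=2a₀=88 at k=8, so the next step gives (m, d) = (44, 17) again — its k=1 value — and the period has length 8.

[44; 5, 5, 3, 12, 3, 5, 5, 88]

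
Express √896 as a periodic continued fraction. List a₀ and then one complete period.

[29; 1, 13, 1, 58]

a₀ = ⌊√896⌋ = 29.
With m₀=0, d₀=1 and mₖ₊₁ = dₖaₖ − mₖ, dₖ₊₁ = (n − mₖ₊₁²)/dₖ, aₖ₊₁ = ⌊(a₀+mₖ₊₁)/dₖ₊₁⌋:
  k=1: m=29, d=55, a=1
  k=2: m=26, d=4, a=13
  k=3: m=26, d=55, a=1
  k=4: m=29, d=1, a=58
d=1 and a=2a₀=58 at k=4, so the next step gives (m, d) = (29, 55) again — its k=1 value — and the period has length 4.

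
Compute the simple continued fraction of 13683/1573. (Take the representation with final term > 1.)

[8; 1, 2, 3, 7, 5, 4]

13683 = 8×1573 + 1099
1573 = 1×1099 + 474
1099 = 2×474 + 151
474 = 3×151 + 21
151 = 7×21 + 4
21 = 5×4 + 1
4 = 4×1 + 0  (stop)
So 13683/1573 = [8; 1, 2, 3, 7, 5, 4].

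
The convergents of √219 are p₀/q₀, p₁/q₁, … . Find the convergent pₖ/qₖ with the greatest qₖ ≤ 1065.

10951/740

√219 = [14; 1, 3, 1, 28, …] (period length 4).
Convergents:
  p_0/q_0 = 14/1
  p_1/q_1 = 15/1
  p_2/q_2 = 59/4
  p_3/q_3 = 74/5
  p_4/q_4 = 2131/144
  p_5/q_5 = 2205/149
  p_6/q_6 = 8746/591
  p_7/q_7 = 10951/740
  p_8/q_8 = 315374/21311
q_7 = 740 ≤ 1065 < 21311 = q_8, so the answer is 10951/740.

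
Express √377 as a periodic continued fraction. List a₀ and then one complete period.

a₀ = ⌊√377⌋ = 19.
With m₀=0, d₀=1 and mₖ₊₁ = dₖaₖ − mₖ, dₖ₊₁ = (n − mₖ₊₁²)/dₖ, aₖ₊₁ = ⌊(a₀+mₖ₊₁)/dₖ₊₁⌋:
  k=1: m=19, d=16, a=2
  k=2: m=13, d=13, a=2
  k=3: m=13, d=16, a=2
  k=4: m=19, d=1, a=38
d=1 and a=2a₀=38 at k=4, so the next step gives (m, d) = (19, 16) again — its k=1 value — and the period has length 4.

[19; 2, 2, 2, 38]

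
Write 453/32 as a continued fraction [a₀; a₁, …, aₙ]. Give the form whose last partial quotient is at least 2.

453 = 14·32 + 5
32 = 6·5 + 2
5 = 2·2 + 1
2 = 2·1 + 0  (stop)
So 453/32 = [14; 6, 2, 2].

[14; 6, 2, 2]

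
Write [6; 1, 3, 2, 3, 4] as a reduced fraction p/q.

901/133

Fold from the inside: start with 4/1.
  3 + 1/4 = 13/4
  2 + 4/13 = 30/13
  3 + 13/30 = 103/30
  1 + 30/103 = 133/103
  6 + 103/133 = 901/133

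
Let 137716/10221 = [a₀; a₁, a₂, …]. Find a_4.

9

137716 = 13·10221 + 4843   →  a_0 = 13
10221 = 2·4843 + 535   →  a_1 = 2
4843 = 9·535 + 28   →  a_2 = 9
535 = 19·28 + 3   →  a_3 = 19
28 = 9·3 + 1   →  a_4 = 9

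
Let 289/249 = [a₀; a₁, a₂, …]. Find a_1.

289 = 1·249 + 40   →  a_0 = 1
249 = 6·40 + 9   →  a_1 = 6

6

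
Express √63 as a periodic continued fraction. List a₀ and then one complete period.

[7; 1, 14]

a₀ = ⌊√63⌋ = 7.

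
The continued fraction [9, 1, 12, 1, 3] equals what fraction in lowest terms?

Using pₖ = aₖpₖ₋₁ + pₖ₋₂ and qₖ = aₖqₖ₋₁ + qₖ₋₂:
  k=0: a=9, p=9, q=1
  k=1: a=1, p=10, q=1
  k=2: a=12, p=129, q=13
  k=3: a=1, p=139, q=14
  k=4: a=3, p=546, q=55

546/55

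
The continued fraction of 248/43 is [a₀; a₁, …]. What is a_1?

1

248 = 5·43 + 33   →  a_0 = 5
43 = 1·33 + 10   →  a_1 = 1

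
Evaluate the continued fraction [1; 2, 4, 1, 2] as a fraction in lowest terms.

45/31

Fold from the inside: start with 2/1.
  1 + 1/2 = 3/2
  4 + 2/3 = 14/3
  2 + 3/14 = 31/14
  1 + 14/31 = 45/31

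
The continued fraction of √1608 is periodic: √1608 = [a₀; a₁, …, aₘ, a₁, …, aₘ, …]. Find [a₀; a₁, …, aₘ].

a₀ = ⌊√1608⌋ = 40.
With m₀=0, d₀=1 and mₖ₊₁ = dₖaₖ − mₖ, dₖ₊₁ = (n − mₖ₊₁²)/dₖ, aₖ₊₁ = ⌊(a₀+mₖ₊₁)/dₖ₊₁⌋:
  k=1: m=40, d=8, a=10
  k=2: m=40, d=1, a=80
d=1 and a=2a₀=80 at k=2, so the next step gives (m, d) = (40, 8) again — its k=1 value — and the period has length 2.

[40; 10, 80]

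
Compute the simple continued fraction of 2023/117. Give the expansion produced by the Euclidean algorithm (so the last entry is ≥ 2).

[17; 3, 2, 3, 1, 3]

2023 = 17*117 + 34
117 = 3*34 + 15
34 = 2*15 + 4
15 = 3*4 + 3
4 = 1*3 + 1
3 = 3*1 + 0  (stop)
So 2023/117 = [17; 3, 2, 3, 1, 3].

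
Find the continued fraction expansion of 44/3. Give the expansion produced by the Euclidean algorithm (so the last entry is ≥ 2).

[14; 1, 2]

44 = 14·3 + 2
3 = 1·2 + 1
2 = 2·1 + 0  (stop)
So 44/3 = [14; 1, 2].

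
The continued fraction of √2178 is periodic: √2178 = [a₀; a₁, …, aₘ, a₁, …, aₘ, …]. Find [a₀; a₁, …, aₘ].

a₀ = ⌊√2178⌋ = 46.
With m₀=0, d₀=1 and mₖ₊₁ = dₖaₖ − mₖ, dₖ₊₁ = (n − mₖ₊₁²)/dₖ, aₖ₊₁ = ⌊(a₀+mₖ₊₁)/dₖ₊₁⌋:
  k=1: m=46, d=62, a=1
  k=2: m=16, d=31, a=2
  k=3: m=46, d=2, a=46
  k=4: m=46, d=31, a=2
  k=5: m=16, d=62, a=1
  k=6: m=46, d=1, a=92
d=1 and a=2a₀=92 at k=6, so the next step gives (m, d) = (46, 62) again — its k=1 value — and the period has length 6.

[46; 1, 2, 46, 2, 1, 92]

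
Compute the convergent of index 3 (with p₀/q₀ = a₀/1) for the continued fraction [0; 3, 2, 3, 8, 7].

7/24

Using pₖ = aₖpₖ₋₁ + pₖ₋₂, qₖ = aₖqₖ₋₁ + qₖ₋₂ (with p₋₁=1, p₋₂=0, q₋₁=0, q₋₂=1):
  k=0: a=0, p=0, q=1
  k=1: a=3, p=1, q=3
  k=2: a=2, p=2, q=7
  k=3: a=3, p=7, q=24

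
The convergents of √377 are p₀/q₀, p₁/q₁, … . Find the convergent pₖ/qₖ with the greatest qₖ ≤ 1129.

√377 = [19; 2, 2, 2, 38, …] (period length 4).
Convergents:
  p_0/q_0 = 19/1
  p_1/q_1 = 39/2
  p_2/q_2 = 97/5
  p_3/q_3 = 233/12
  p_4/q_4 = 8951/461
  p_5/q_5 = 18135/934
  p_6/q_6 = 45221/2329
q_5 = 934 ≤ 1129 < 2329 = q_6, so the answer is 18135/934.

18135/934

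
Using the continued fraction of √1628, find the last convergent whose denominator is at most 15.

121/3

√1628 = [40; 2, 1, 6, 1, 2, 80, …] (period length 6).
Convergents:
  p_0/q_0 = 40/1
  p_1/q_1 = 81/2
  p_2/q_2 = 121/3
  p_3/q_3 = 807/20
q_2 = 3 ≤ 15 < 20 = q_3, so the answer is 121/3.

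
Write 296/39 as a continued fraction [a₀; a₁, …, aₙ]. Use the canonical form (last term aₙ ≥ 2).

296 = 7*39 + 23
39 = 1*23 + 16
23 = 1*16 + 7
16 = 2*7 + 2
7 = 3*2 + 1
2 = 2*1 + 0  (stop)
So 296/39 = [7; 1, 1, 2, 3, 2].

[7; 1, 1, 2, 3, 2]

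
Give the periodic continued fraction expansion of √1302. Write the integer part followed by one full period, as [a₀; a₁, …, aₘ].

[36; 12, 72]

a₀ = ⌊√1302⌋ = 36.
With m₀=0, d₀=1 and mₖ₊₁ = dₖaₖ − mₖ, dₖ₊₁ = (n − mₖ₊₁²)/dₖ, aₖ₊₁ = ⌊(a₀+mₖ₊₁)/dₖ₊₁⌋:
  k=1: m=36, d=6, a=12
  k=2: m=36, d=1, a=72
d=1 and a=2a₀=72 at k=2, so the next step gives (m, d) = (36, 6) again — its k=1 value — and the period has length 2.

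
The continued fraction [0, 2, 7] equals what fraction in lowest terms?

Fold from the inside: start with 7/1.
  2 + 1/7 = 15/7
  0 + 7/15 = 7/15

7/15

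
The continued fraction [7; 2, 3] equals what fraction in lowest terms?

52/7

Fold from the inside: start with 3/1.
  2 + 1/3 = 7/3
  7 + 3/7 = 52/7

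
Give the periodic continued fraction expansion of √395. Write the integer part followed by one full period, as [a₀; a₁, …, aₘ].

a₀ = ⌊√395⌋ = 19.
With m₀=0, d₀=1 and mₖ₊₁ = dₖaₖ − mₖ, dₖ₊₁ = (n − mₖ₊₁²)/dₖ, aₖ₊₁ = ⌊(a₀+mₖ₊₁)/dₖ₊₁⌋:
  k=1: m=19, d=34, a=1
  k=2: m=15, d=5, a=6
  k=3: m=15, d=34, a=1
  k=4: m=19, d=1, a=38
d=1 and a=2a₀=38 at k=4, so the next step gives (m, d) = (19, 34) again — its k=1 value — and the period has length 4.

[19; 1, 6, 1, 38]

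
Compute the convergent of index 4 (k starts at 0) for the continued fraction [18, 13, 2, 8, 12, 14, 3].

50156/2775

Using pₖ = aₖpₖ₋₁ + pₖ₋₂, qₖ = aₖqₖ₋₁ + qₖ₋₂ (with p₋₁=1, p₋₂=0, q₋₁=0, q₋₂=1):
  k=0: a=18, p=18, q=1
  k=1: a=13, p=235, q=13
  k=2: a=2, p=488, q=27
  k=3: a=8, p=4139, q=229
  k=4: a=12, p=50156, q=2775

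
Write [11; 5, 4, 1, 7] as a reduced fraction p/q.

Using pₖ = aₖpₖ₋₁ + pₖ₋₂ and qₖ = aₖqₖ₋₁ + qₖ₋₂:
  k=0: a=11, p=11, q=1
  k=1: a=5, p=56, q=5
  k=2: a=4, p=235, q=21
  k=3: a=1, p=291, q=26
  k=4: a=7, p=2272, q=203

2272/203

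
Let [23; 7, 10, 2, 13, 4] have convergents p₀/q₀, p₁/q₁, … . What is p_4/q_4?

Using pₖ = aₖpₖ₋₁ + pₖ₋₂, qₖ = aₖqₖ₋₁ + qₖ₋₂ (with p₋₁=1, p₋₂=0, q₋₁=0, q₋₂=1):
  k=0: a=23, p=23, q=1
  k=1: a=7, p=162, q=7
  k=2: a=10, p=1643, q=71
  k=3: a=2, p=3448, q=149
  k=4: a=13, p=46467, q=2008

46467/2008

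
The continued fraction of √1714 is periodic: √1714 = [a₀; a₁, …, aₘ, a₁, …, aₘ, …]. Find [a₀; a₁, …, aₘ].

a₀ = ⌊√1714⌋ = 41.
With m₀=0, d₀=1 and mₖ₊₁ = dₖaₖ − mₖ, dₖ₊₁ = (n − mₖ₊₁²)/dₖ, aₖ₊₁ = ⌊(a₀+mₖ₊₁)/dₖ₊₁⌋:
  k=1: m=41, d=33, a=2
  k=2: m=25, d=33, a=2
  k=3: m=41, d=1, a=82
d=1 and a=2a₀=82 at k=3, so the next step gives (m, d) = (41, 33) again — its k=1 value — and the period has length 3.

[41; 2, 2, 82]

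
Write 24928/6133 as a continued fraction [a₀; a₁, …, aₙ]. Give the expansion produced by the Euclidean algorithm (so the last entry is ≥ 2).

[4; 15, 2, 19, 3, 3]

24928 = 4×6133 + 396
6133 = 15×396 + 193
396 = 2×193 + 10
193 = 19×10 + 3
10 = 3×3 + 1
3 = 3×1 + 0  (stop)
So 24928/6133 = [4; 15, 2, 19, 3, 3].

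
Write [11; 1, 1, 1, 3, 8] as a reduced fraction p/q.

Fold from the inside: start with 8/1.
  3 + 1/8 = 25/8
  1 + 8/25 = 33/25
  1 + 25/33 = 58/33
  1 + 33/58 = 91/58
  11 + 58/91 = 1059/91

1059/91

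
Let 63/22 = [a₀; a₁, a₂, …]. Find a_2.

63 = 2·22 + 19   →  a_0 = 2
22 = 1·19 + 3   →  a_1 = 1
19 = 6·3 + 1   →  a_2 = 6

6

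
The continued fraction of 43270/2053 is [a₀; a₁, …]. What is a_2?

13

43270 = 21·2053 + 157   →  a_0 = 21
2053 = 13·157 + 12   →  a_1 = 13
157 = 13·12 + 1   →  a_2 = 13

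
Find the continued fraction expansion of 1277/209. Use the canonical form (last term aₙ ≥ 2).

[6; 9, 11, 2]

1277 = 6×209 + 23
209 = 9×23 + 2
23 = 11×2 + 1
2 = 2×1 + 0  (stop)
So 1277/209 = [6; 9, 11, 2].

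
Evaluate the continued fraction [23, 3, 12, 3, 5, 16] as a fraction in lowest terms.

229187/9826

Using pₖ = aₖpₖ₋₁ + pₖ₋₂ and qₖ = aₖqₖ₋₁ + qₖ₋₂:
  k=0: a=23, p=23, q=1
  k=1: a=3, p=70, q=3
  k=2: a=12, p=863, q=37
  k=3: a=3, p=2659, q=114
  k=4: a=5, p=14158, q=607
  k=5: a=16, p=229187, q=9826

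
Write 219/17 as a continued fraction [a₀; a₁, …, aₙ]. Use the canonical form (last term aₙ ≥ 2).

[12; 1, 7, 2]

219 = 12×17 + 15
17 = 1×15 + 2
15 = 7×2 + 1
2 = 2×1 + 0  (stop)
So 219/17 = [12; 1, 7, 2].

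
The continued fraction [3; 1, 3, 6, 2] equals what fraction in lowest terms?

Fold from the inside: start with 2/1.
  6 + 1/2 = 13/2
  3 + 2/13 = 41/13
  1 + 13/41 = 54/41
  3 + 41/54 = 203/54

203/54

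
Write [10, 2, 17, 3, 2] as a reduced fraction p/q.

Using pₖ = aₖpₖ₋₁ + pₖ₋₂ and qₖ = aₖqₖ₋₁ + qₖ₋₂:
  k=0: a=10, p=10, q=1
  k=1: a=2, p=21, q=2
  k=2: a=17, p=367, q=35
  k=3: a=3, p=1122, q=107
  k=4: a=2, p=2611, q=249

2611/249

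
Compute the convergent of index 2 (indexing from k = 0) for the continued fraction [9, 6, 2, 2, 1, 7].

119/13

Using pₖ = aₖpₖ₋₁ + pₖ₋₂, qₖ = aₖqₖ₋₁ + qₖ₋₂ (with p₋₁=1, p₋₂=0, q₋₁=0, q₋₂=1):
  k=0: a=9, p=9, q=1
  k=1: a=6, p=55, q=6
  k=2: a=2, p=119, q=13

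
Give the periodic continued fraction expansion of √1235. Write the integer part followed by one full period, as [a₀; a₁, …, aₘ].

[35; 7, 70]

a₀ = ⌊√1235⌋ = 35.
With m₀=0, d₀=1 and mₖ₊₁ = dₖaₖ − mₖ, dₖ₊₁ = (n − mₖ₊₁²)/dₖ, aₖ₊₁ = ⌊(a₀+mₖ₊₁)/dₖ₊₁⌋:
  k=1: m=35, d=10, a=7
  k=2: m=35, d=1, a=70
d=1 and a=2a₀=70 at k=2, so the next step gives (m, d) = (35, 10) again — its k=1 value — and the period has length 2.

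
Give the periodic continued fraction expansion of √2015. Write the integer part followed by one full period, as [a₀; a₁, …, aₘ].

a₀ = ⌊√2015⌋ = 44.
With m₀=0, d₀=1 and mₖ₊₁ = dₖaₖ − mₖ, dₖ₊₁ = (n − mₖ₊₁²)/dₖ, aₖ₊₁ = ⌊(a₀+mₖ₊₁)/dₖ₊₁⌋:
  k=1: m=44, d=79, a=1
  k=2: m=35, d=10, a=7
  k=3: m=35, d=79, a=1
  k=4: m=44, d=1, a=88
d=1 and a=2a₀=88 at k=4, so the next step gives (m, d) = (44, 79) again — its k=1 value — and the period has length 4.

[44; 1, 7, 1, 88]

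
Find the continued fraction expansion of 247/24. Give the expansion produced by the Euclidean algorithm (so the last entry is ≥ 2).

[10; 3, 2, 3]

247 = 10×24 + 7
24 = 3×7 + 3
7 = 2×3 + 1
3 = 3×1 + 0  (stop)
So 247/24 = [10; 3, 2, 3].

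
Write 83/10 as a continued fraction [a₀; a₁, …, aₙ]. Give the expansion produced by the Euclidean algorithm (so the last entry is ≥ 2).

[8; 3, 3]

83 = 8·10 + 3
10 = 3·3 + 1
3 = 3·1 + 0  (stop)
So 83/10 = [8; 3, 3].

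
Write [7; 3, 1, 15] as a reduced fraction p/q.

Fold from the inside: start with 15/1.
  1 + 1/15 = 16/15
  3 + 15/16 = 63/16
  7 + 16/63 = 457/63

457/63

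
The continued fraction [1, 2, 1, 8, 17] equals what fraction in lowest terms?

599/445

Fold from the inside: start with 17/1.
  8 + 1/17 = 137/17
  1 + 17/137 = 154/137
  2 + 137/154 = 445/154
  1 + 154/445 = 599/445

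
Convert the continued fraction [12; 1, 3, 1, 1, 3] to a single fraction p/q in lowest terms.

Using pₖ = aₖpₖ₋₁ + pₖ₋₂ and qₖ = aₖqₖ₋₁ + qₖ₋₂:
  k=0: a=12, p=12, q=1
  k=1: a=1, p=13, q=1
  k=2: a=3, p=51, q=4
  k=3: a=1, p=64, q=5
  k=4: a=1, p=115, q=9
  k=5: a=3, p=409, q=32

409/32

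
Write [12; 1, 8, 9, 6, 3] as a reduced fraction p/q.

20431/1585

Using pₖ = aₖpₖ₋₁ + pₖ₋₂ and qₖ = aₖqₖ₋₁ + qₖ₋₂:
  k=0: a=12, p=12, q=1
  k=1: a=1, p=13, q=1
  k=2: a=8, p=116, q=9
  k=3: a=9, p=1057, q=82
  k=4: a=6, p=6458, q=501
  k=5: a=3, p=20431, q=1585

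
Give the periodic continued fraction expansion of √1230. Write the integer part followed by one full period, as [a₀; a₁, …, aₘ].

[35; 14, 70]

a₀ = ⌊√1230⌋ = 35.
With m₀=0, d₀=1 and mₖ₊₁ = dₖaₖ − mₖ, dₖ₊₁ = (n − mₖ₊₁²)/dₖ, aₖ₊₁ = ⌊(a₀+mₖ₊₁)/dₖ₊₁⌋:
  k=1: m=35, d=5, a=14
  k=2: m=35, d=1, a=70
d=1 and a=2a₀=70 at k=2, so the next step gives (m, d) = (35, 5) again — its k=1 value — and the period has length 2.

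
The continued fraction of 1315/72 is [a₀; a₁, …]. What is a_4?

1

1315 = 18·72 + 19   →  a_0 = 18
72 = 3·19 + 15   →  a_1 = 3
19 = 1·15 + 4   →  a_2 = 1
15 = 3·4 + 3   →  a_3 = 3
4 = 1·3 + 1   →  a_4 = 1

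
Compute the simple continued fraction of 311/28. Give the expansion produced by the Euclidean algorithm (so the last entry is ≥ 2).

[11; 9, 3]

311 = 11·28 + 3
28 = 9·3 + 1
3 = 3·1 + 0  (stop)
So 311/28 = [11; 9, 3].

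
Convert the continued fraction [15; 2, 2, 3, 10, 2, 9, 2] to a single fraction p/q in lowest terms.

112858/7323

Fold from the inside: start with 2/1.
  9 + 1/2 = 19/2
  2 + 2/19 = 40/19
  10 + 19/40 = 419/40
  3 + 40/419 = 1297/419
  2 + 419/1297 = 3013/1297
  2 + 1297/3013 = 7323/3013
  15 + 3013/7323 = 112858/7323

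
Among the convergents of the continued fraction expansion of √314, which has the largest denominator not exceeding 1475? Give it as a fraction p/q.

15824/893

√314 = [17; 1, 2, 1, 1, 2, 1, 34, …] (period length 7).
Convergents:
  p_0/q_0 = 17/1
  p_1/q_1 = 18/1
  p_2/q_2 = 53/3
  p_3/q_3 = 71/4
  p_4/q_4 = 124/7
  p_5/q_5 = 319/18
  p_6/q_6 = 443/25
  p_7/q_7 = 15381/868
  p_8/q_8 = 15824/893
  p_9/q_9 = 47029/2654
q_8 = 893 ≤ 1475 < 2654 = q_9, so the answer is 15824/893.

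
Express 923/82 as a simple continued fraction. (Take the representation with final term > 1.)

[11; 3, 1, 9, 2]

923 = 11*82 + 21
82 = 3*21 + 19
21 = 1*19 + 2
19 = 9*2 + 1
2 = 2*1 + 0  (stop)
So 923/82 = [11; 3, 1, 9, 2].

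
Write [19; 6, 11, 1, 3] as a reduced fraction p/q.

5481/286

Fold from the inside: start with 3/1.
  1 + 1/3 = 4/3
  11 + 3/4 = 47/4
  6 + 4/47 = 286/47
  19 + 47/286 = 5481/286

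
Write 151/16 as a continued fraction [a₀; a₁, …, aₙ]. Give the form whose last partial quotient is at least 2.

[9; 2, 3, 2]

151 = 9×16 + 7
16 = 2×7 + 2
7 = 3×2 + 1
2 = 2×1 + 0  (stop)
So 151/16 = [9; 2, 3, 2].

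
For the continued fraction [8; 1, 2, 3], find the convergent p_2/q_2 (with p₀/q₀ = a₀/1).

Using pₖ = aₖpₖ₋₁ + pₖ₋₂, qₖ = aₖqₖ₋₁ + qₖ₋₂ (with p₋₁=1, p₋₂=0, q₋₁=0, q₋₂=1):
  k=0: a=8, p=8, q=1
  k=1: a=1, p=9, q=1
  k=2: a=2, p=26, q=3

26/3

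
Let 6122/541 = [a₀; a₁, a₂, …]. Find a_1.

6122 = 11·541 + 171   →  a_0 = 11
541 = 3·171 + 28   →  a_1 = 3

3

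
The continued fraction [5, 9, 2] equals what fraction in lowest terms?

Using pₖ = aₖpₖ₋₁ + pₖ₋₂ and qₖ = aₖqₖ₋₁ + qₖ₋₂:
  k=0: a=5, p=5, q=1
  k=1: a=9, p=46, q=9
  k=2: a=2, p=97, q=19

97/19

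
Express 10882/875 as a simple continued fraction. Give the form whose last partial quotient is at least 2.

[12; 2, 3, 2, 3, 1, 3, 3]

10882 = 12*875 + 382
875 = 2*382 + 111
382 = 3*111 + 49
111 = 2*49 + 13
49 = 3*13 + 10
13 = 1*10 + 3
10 = 3*3 + 1
3 = 3*1 + 0  (stop)
So 10882/875 = [12; 2, 3, 2, 3, 1, 3, 3].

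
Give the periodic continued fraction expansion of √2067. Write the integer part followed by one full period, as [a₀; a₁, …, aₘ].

a₀ = ⌊√2067⌋ = 45.
With m₀=0, d₀=1 and mₖ₊₁ = dₖaₖ − mₖ, dₖ₊₁ = (n − mₖ₊₁²)/dₖ, aₖ₊₁ = ⌊(a₀+mₖ₊₁)/dₖ₊₁⌋:
  k=1: m=45, d=42, a=2
  k=2: m=39, d=13, a=6
  k=3: m=39, d=42, a=2
  k=4: m=45, d=1, a=90
d=1 and a=2a₀=90 at k=4, so the next step gives (m, d) = (45, 42) again — its k=1 value — and the period has length 4.

[45; 2, 6, 2, 90]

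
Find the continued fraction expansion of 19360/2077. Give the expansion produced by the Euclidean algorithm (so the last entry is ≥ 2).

[9; 3, 8, 1, 3, 2, 8]

19360 = 9×2077 + 667
2077 = 3×667 + 76
667 = 8×76 + 59
76 = 1×59 + 17
59 = 3×17 + 8
17 = 2×8 + 1
8 = 8×1 + 0  (stop)
So 19360/2077 = [9; 3, 8, 1, 3, 2, 8].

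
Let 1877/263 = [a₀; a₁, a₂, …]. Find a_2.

3

1877 = 7·263 + 36   →  a_0 = 7
263 = 7·36 + 11   →  a_1 = 7
36 = 3·11 + 3   →  a_2 = 3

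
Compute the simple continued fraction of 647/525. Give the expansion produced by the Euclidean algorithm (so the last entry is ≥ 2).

[1; 4, 3, 3, 2, 1, 3]

647 = 1*525 + 122
525 = 4*122 + 37
122 = 3*37 + 11
37 = 3*11 + 4
11 = 2*4 + 3
4 = 1*3 + 1
3 = 3*1 + 0  (stop)
So 647/525 = [1; 4, 3, 3, 2, 1, 3].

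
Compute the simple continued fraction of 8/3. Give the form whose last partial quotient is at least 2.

8 = 2·3 + 2
3 = 1·2 + 1
2 = 2·1 + 0  (stop)
So 8/3 = [2; 1, 2].

[2; 1, 2]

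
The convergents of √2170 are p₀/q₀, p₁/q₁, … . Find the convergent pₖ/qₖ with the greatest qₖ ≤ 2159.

√2170 = [46; 1, 1, 2, 1, 1, 92, …] (period length 6).
Convergents:
  p_0/q_0 = 46/1
  p_1/q_1 = 47/1
  p_2/q_2 = 93/2
  p_3/q_3 = 233/5
  p_4/q_4 = 326/7
  p_5/q_5 = 559/12
  p_6/q_6 = 51754/1111
  p_7/q_7 = 52313/1123
  p_8/q_8 = 104067/2234
q_7 = 1123 ≤ 2159 < 2234 = q_8, so the answer is 52313/1123.

52313/1123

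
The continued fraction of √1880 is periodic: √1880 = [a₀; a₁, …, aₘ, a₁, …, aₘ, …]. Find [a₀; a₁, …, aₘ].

a₀ = ⌊√1880⌋ = 43.

[43; 2, 1, 3, 1, 2, 86]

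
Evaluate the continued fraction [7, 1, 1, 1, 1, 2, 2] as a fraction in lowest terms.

Fold from the inside: start with 2/1.
  2 + 1/2 = 5/2
  1 + 2/5 = 7/5
  1 + 5/7 = 12/7
  1 + 7/12 = 19/12
  1 + 12/19 = 31/19
  7 + 19/31 = 236/31

236/31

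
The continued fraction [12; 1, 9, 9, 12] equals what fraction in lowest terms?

Fold from the inside: start with 12/1.
  9 + 1/12 = 109/12
  9 + 12/109 = 993/109
  1 + 109/993 = 1102/993
  12 + 993/1102 = 14217/1102

14217/1102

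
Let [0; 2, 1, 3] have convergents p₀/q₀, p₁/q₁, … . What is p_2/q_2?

1/3

Using pₖ = aₖpₖ₋₁ + pₖ₋₂, qₖ = aₖqₖ₋₁ + qₖ₋₂ (with p₋₁=1, p₋₂=0, q₋₁=0, q₋₂=1):
  k=0: a=0, p=0, q=1
  k=1: a=2, p=1, q=2
  k=2: a=1, p=1, q=3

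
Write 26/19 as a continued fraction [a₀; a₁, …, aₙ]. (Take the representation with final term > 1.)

26 = 1×19 + 7
19 = 2×7 + 5
7 = 1×5 + 2
5 = 2×2 + 1
2 = 2×1 + 0  (stop)
So 26/19 = [1; 2, 1, 2, 2].

[1; 2, 1, 2, 2]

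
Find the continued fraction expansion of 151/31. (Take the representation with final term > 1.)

151 = 4*31 + 27
31 = 1*27 + 4
27 = 6*4 + 3
4 = 1*3 + 1
3 = 3*1 + 0  (stop)
So 151/31 = [4; 1, 6, 1, 3].

[4; 1, 6, 1, 3]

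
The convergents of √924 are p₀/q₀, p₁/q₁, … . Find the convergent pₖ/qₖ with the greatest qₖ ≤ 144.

√924 = [30; 2, 1, 1, 14, 1, 1, 2, 60, …] (period length 8).
Convergents:
  p_0/q_0 = 30/1
  p_1/q_1 = 61/2
  p_2/q_2 = 91/3
  p_3/q_3 = 152/5
  p_4/q_4 = 2219/73
  p_5/q_5 = 2371/78
  p_6/q_6 = 4590/151
q_5 = 78 ≤ 144 < 151 = q_6, so the answer is 2371/78.

2371/78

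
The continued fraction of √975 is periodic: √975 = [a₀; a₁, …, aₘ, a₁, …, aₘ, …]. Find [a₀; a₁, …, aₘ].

a₀ = ⌊√975⌋ = 31.
With m₀=0, d₀=1 and mₖ₊₁ = dₖaₖ − mₖ, dₖ₊₁ = (n − mₖ₊₁²)/dₖ, aₖ₊₁ = ⌊(a₀+mₖ₊₁)/dₖ₊₁⌋:
  k=1: m=31, d=14, a=4
  k=2: m=25, d=25, a=2
  k=3: m=25, d=14, a=4
  k=4: m=31, d=1, a=62
d=1 and a=2a₀=62 at k=4, so the next step gives (m, d) = (31, 14) again — its k=1 value — and the period has length 4.

[31; 4, 2, 4, 62]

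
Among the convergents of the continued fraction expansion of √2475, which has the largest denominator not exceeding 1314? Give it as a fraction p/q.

59351/1193

√2475 = [49; 1, 2, 1, 98, …] (period length 4).
Convergents:
  p_0/q_0 = 49/1
  p_1/q_1 = 50/1
  p_2/q_2 = 149/3
  p_3/q_3 = 199/4
  p_4/q_4 = 19651/395
  p_5/q_5 = 19850/399
  p_6/q_6 = 59351/1193
  p_7/q_7 = 79201/1592
q_6 = 1193 ≤ 1314 < 1592 = q_7, so the answer is 59351/1193.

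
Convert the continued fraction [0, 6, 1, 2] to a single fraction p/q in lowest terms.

Using pₖ = aₖpₖ₋₁ + pₖ₋₂ and qₖ = aₖqₖ₋₁ + qₖ₋₂:
  k=0: a=0, p=0, q=1
  k=1: a=6, p=1, q=6
  k=2: a=1, p=1, q=7
  k=3: a=2, p=3, q=20

3/20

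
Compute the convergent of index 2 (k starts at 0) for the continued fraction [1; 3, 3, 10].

Using pₖ = aₖpₖ₋₁ + pₖ₋₂, qₖ = aₖqₖ₋₁ + qₖ₋₂ (with p₋₁=1, p₋₂=0, q₋₁=0, q₋₂=1):
  k=0: a=1, p=1, q=1
  k=1: a=3, p=4, q=3
  k=2: a=3, p=13, q=10

13/10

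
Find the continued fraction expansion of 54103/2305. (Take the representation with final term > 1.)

[23; 2, 8, 2, 3, 3, 2, 2]

54103 = 23×2305 + 1088
2305 = 2×1088 + 129
1088 = 8×129 + 56
129 = 2×56 + 17
56 = 3×17 + 5
17 = 3×5 + 2
5 = 2×2 + 1
2 = 2×1 + 0  (stop)
So 54103/2305 = [23; 2, 8, 2, 3, 3, 2, 2].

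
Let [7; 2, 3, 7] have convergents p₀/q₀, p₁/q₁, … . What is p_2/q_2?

Using pₖ = aₖpₖ₋₁ + pₖ₋₂, qₖ = aₖqₖ₋₁ + qₖ₋₂ (with p₋₁=1, p₋₂=0, q₋₁=0, q₋₂=1):
  k=0: a=7, p=7, q=1
  k=1: a=2, p=15, q=2
  k=2: a=3, p=52, q=7

52/7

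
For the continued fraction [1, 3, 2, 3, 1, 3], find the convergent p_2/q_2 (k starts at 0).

Using pₖ = aₖpₖ₋₁ + pₖ₋₂, qₖ = aₖqₖ₋₁ + qₖ₋₂ (with p₋₁=1, p₋₂=0, q₋₁=0, q₋₂=1):
  k=0: a=1, p=1, q=1
  k=1: a=3, p=4, q=3
  k=2: a=2, p=9, q=7

9/7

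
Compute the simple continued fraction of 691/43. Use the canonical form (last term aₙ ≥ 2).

691 = 16·43 + 3
43 = 14·3 + 1
3 = 3·1 + 0  (stop)
So 691/43 = [16; 14, 3].

[16; 14, 3]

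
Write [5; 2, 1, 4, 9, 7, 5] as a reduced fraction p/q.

25251/4714

Using pₖ = aₖpₖ₋₁ + pₖ₋₂ and qₖ = aₖqₖ₋₁ + qₖ₋₂:
  k=0: a=5, p=5, q=1
  k=1: a=2, p=11, q=2
  k=2: a=1, p=16, q=3
  k=3: a=4, p=75, q=14
  k=4: a=9, p=691, q=129
  k=5: a=7, p=4912, q=917
  k=6: a=5, p=25251, q=4714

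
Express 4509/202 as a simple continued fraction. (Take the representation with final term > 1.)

[22; 3, 9, 3, 2]

4509 = 22*202 + 65
202 = 3*65 + 7
65 = 9*7 + 2
7 = 3*2 + 1
2 = 2*1 + 0  (stop)
So 4509/202 = [22; 3, 9, 3, 2].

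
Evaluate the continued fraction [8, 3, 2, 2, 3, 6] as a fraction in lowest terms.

3027/365

Using pₖ = aₖpₖ₋₁ + pₖ₋₂ and qₖ = aₖqₖ₋₁ + qₖ₋₂:
  k=0: a=8, p=8, q=1
  k=1: a=3, p=25, q=3
  k=2: a=2, p=58, q=7
  k=3: a=2, p=141, q=17
  k=4: a=3, p=481, q=58
  k=5: a=6, p=3027, q=365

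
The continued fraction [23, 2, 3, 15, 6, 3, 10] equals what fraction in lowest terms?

Using pₖ = aₖpₖ₋₁ + pₖ₋₂ and qₖ = aₖqₖ₋₁ + qₖ₋₂:
  k=0: a=23, p=23, q=1
  k=1: a=2, p=47, q=2
  k=2: a=3, p=164, q=7
  k=3: a=15, p=2507, q=107
  k=4: a=6, p=15206, q=649
  k=5: a=3, p=48125, q=2054
  k=6: a=10, p=496456, q=21189

496456/21189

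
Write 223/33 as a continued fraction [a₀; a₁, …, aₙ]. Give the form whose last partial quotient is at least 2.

[6; 1, 3, 8]

223 = 6×33 + 25
33 = 1×25 + 8
25 = 3×8 + 1
8 = 8×1 + 0  (stop)
So 223/33 = [6; 1, 3, 8].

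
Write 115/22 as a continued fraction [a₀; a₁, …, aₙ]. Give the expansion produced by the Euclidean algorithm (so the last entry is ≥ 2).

[5; 4, 2, 2]

115 = 5×22 + 5
22 = 4×5 + 2
5 = 2×2 + 1
2 = 2×1 + 0  (stop)
So 115/22 = [5; 4, 2, 2].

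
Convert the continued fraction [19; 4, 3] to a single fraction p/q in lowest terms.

250/13

Using pₖ = aₖpₖ₋₁ + pₖ₋₂ and qₖ = aₖqₖ₋₁ + qₖ₋₂:
  k=0: a=19, p=19, q=1
  k=1: a=4, p=77, q=4
  k=2: a=3, p=250, q=13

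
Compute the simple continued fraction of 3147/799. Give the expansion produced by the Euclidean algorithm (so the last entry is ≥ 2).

3147 = 3·799 + 750
799 = 1·750 + 49
750 = 15·49 + 15
49 = 3·15 + 4
15 = 3·4 + 3
4 = 1·3 + 1
3 = 3·1 + 0  (stop)
So 3147/799 = [3; 1, 15, 3, 3, 1, 3].

[3; 1, 15, 3, 3, 1, 3]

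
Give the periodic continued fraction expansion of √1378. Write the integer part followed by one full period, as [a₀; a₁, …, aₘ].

a₀ = ⌊√1378⌋ = 37.
With m₀=0, d₀=1 and mₖ₊₁ = dₖaₖ − mₖ, dₖ₊₁ = (n − mₖ₊₁²)/dₖ, aₖ₊₁ = ⌊(a₀+mₖ₊₁)/dₖ₊₁⌋:
  k=1: m=37, d=9, a=8
  k=2: m=35, d=17, a=4
  k=3: m=33, d=17, a=4
  k=4: m=35, d=9, a=8
  k=5: m=37, d=1, a=74
d=1 and a=2a₀=74 at k=5, so the next step gives (m, d) = (37, 9) again — its k=1 value — and the period has length 5.

[37; 8, 4, 4, 8, 74]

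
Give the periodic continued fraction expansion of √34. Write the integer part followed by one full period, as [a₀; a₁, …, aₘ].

a₀ = ⌊√34⌋ = 5.
With m₀=0, d₀=1 and mₖ₊₁ = dₖaₖ − mₖ, dₖ₊₁ = (n − mₖ₊₁²)/dₖ, aₖ₊₁ = ⌊(a₀+mₖ₊₁)/dₖ₊₁⌋:
  k=1: m=5, d=9, a=1
  k=2: m=4, d=2, a=4
  k=3: m=4, d=9, a=1
  k=4: m=5, d=1, a=10
d=1 and a=2a₀=10 at k=4, so the next step gives (m, d) = (5, 9) again — its k=1 value — and the period has length 4.

[5; 1, 4, 1, 10]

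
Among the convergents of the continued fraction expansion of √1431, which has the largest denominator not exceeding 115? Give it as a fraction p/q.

1324/35

√1431 = [37; 1, 4, 1, 4, 1, 74, …] (period length 6).
Convergents:
  p_0/q_0 = 37/1
  p_1/q_1 = 38/1
  p_2/q_2 = 189/5
  p_3/q_3 = 227/6
  p_4/q_4 = 1097/29
  p_5/q_5 = 1324/35
  p_6/q_6 = 99073/2619
q_5 = 35 ≤ 115 < 2619 = q_6, so the answer is 1324/35.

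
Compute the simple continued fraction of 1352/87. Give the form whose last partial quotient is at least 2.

[15; 1, 1, 5, 1, 2, 2]

1352 = 15×87 + 47
87 = 1×47 + 40
47 = 1×40 + 7
40 = 5×7 + 5
7 = 1×5 + 2
5 = 2×2 + 1
2 = 2×1 + 0  (stop)
So 1352/87 = [15; 1, 1, 5, 1, 2, 2].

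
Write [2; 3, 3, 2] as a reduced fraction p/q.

53/23

Using pₖ = aₖpₖ₋₁ + pₖ₋₂ and qₖ = aₖqₖ₋₁ + qₖ₋₂:
  k=0: a=2, p=2, q=1
  k=1: a=3, p=7, q=3
  k=2: a=3, p=23, q=10
  k=3: a=2, p=53, q=23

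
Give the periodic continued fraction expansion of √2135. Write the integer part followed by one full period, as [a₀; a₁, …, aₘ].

[46; 4, 1, 5, 1, 4, 92]

a₀ = ⌊√2135⌋ = 46.
With m₀=0, d₀=1 and mₖ₊₁ = dₖaₖ − mₖ, dₖ₊₁ = (n − mₖ₊₁²)/dₖ, aₖ₊₁ = ⌊(a₀+mₖ₊₁)/dₖ₊₁⌋:
  k=1: m=46, d=19, a=4
  k=2: m=30, d=65, a=1
  k=3: m=35, d=14, a=5
  k=4: m=35, d=65, a=1
  k=5: m=30, d=19, a=4
  k=6: m=46, d=1, a=92
d=1 and a=2a₀=92 at k=6, so the next step gives (m, d) = (46, 19) again — its k=1 value — and the period has length 6.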